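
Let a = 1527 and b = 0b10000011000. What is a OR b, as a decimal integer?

1535

1527 = 10111110111
b = 10000011000
 OR → 10111111111 = 1535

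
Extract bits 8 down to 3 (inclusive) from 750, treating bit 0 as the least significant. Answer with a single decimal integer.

v = 01011101110
Shift right by 3: 01011101
Mask low 6 bits: 011101 = 29

29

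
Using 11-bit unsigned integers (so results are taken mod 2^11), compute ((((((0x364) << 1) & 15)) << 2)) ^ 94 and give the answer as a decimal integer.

0x364 = 01101100100
→ << 1 (mod 2^11) → 11011001000 = 1736
15 = 00000001111
→ & → 00000001000 = 8
→ << 2 (mod 2^11) → 00000100000 = 32
94 = 00001011110
→ ^ → 00001111110 = 126

126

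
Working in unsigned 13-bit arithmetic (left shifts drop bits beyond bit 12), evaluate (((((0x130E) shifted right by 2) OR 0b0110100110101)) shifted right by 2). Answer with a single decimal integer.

0x130E = 1001100001110
→ shifted right by 2 → 0010011000011 = 1219
0b0110100110101 = 0110100110101
→ OR → 0110111110111 = 3575
→ shifted right by 2 → 0001101111101 = 893

893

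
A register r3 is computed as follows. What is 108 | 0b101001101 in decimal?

108 = 001101100
b = 101001101
 OR → 101101101 = 365

365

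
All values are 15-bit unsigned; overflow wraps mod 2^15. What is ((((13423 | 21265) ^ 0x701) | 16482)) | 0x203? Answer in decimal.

29311

13423 = 011010001101111
21265 = 101001100010001
→ | → 111011101111111 = 30591
0x701 = 000011100000001
→ ^ → 111000001111110 = 28798
16482 = 100000001100010
→ | → 111000001111110 = 28798
0x203 = 000001000000011
→ | → 111001001111111 = 29311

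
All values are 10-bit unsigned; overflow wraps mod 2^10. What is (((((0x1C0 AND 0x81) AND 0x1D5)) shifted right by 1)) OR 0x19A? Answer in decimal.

474

0x1C0 = 0111000000
0x81 = 0010000001
→ AND → 0010000000 = 128
0x1D5 = 0111010101
→ AND → 0010000000 = 128
→ shifted right by 1 → 0001000000 = 64
0x19A = 0110011010
→ OR → 0111011010 = 474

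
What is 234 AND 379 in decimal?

106

234 = 011101010
379 = 101111011
AND → 001101010 = 106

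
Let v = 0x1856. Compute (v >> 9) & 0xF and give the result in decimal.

v = 01100001010110
Shift right by 9: 01100
Mask low 4 bits: 1100 = 12

12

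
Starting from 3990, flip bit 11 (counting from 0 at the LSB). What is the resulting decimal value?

1942

x = 111110010110
bit 11 is currently 1; toggle it via x ^ (1 << 11) = x ^ 2048
→ 011110010110 = 1942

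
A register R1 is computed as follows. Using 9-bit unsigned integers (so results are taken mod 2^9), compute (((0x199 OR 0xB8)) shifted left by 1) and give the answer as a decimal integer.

370

0x199 = 110011001
0xB8 = 010111000
→ OR → 110111001 = 441
→ shifted left by 1 (mod 2^9) → 101110010 = 370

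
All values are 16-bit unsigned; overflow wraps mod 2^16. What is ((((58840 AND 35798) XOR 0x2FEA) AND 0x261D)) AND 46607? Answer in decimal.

9736

58840 = 1110010111011000
35798 = 1000101111010110
→ AND → 1000000111010000 = 33232
0x2FEA = 0010111111101010
→ XOR → 1010111000111010 = 44602
0x261D = 0010011000011101
→ AND → 0010011000011000 = 9752
46607 = 1011011000001111
→ AND → 0010011000001000 = 9736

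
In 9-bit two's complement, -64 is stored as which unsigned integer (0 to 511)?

64 in 9 bits: 001000000
Invert: 110111111
Add 1:  111000000 = 448
(Check: 2^9 - 64 = 512 - 64 = 448.)

448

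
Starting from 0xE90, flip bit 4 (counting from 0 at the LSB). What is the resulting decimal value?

x = 111010010000
bit 4 is currently 1; toggle it via x ^ (1 << 4) = x ^ 16
→ 111010000000 = 3712

3712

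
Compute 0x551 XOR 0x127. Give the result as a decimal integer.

0x551 = 10101010001
0x127 = 00100100111
XOR → 10001110110 = 1142

1142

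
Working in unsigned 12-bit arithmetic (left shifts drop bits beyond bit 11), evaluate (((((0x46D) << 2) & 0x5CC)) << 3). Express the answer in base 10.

0x46D = 010001101101
→ << 2 (mod 2^12) → 000110110100 = 436
0x5CC = 010111001100
→ & → 000110000100 = 388
→ << 3 (mod 2^12) → 110000100000 = 3104

3104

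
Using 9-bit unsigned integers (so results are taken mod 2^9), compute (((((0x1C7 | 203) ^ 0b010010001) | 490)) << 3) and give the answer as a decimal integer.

0x1C7 = 111000111
203 = 011001011
→ | → 111001111 = 463
0b010010001 = 010010001
→ ^ → 101011110 = 350
490 = 111101010
→ | → 111111110 = 510
→ << 3 (mod 2^9) → 111110000 = 496

496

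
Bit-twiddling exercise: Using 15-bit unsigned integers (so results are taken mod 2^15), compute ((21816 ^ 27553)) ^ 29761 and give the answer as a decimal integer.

19160

21816 = 101010100111000
27553 = 110101110100001
→ ^ → 011111010011001 = 16025
29761 = 111010001000001
→ ^ → 100101011011000 = 19160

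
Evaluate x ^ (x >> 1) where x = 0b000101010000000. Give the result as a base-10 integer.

x = 101010000000 = 2688
x>>1 = 010101000000
XOR  = 111111000000 = 4032
(x ^ (x >> 1) gives the standard binary-reflected Gray code of x.)

4032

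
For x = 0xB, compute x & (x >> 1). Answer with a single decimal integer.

1

x = 1011 = 11
x>>1 = 0101
AND  = 0001 = 1
(x & (x >> 1) has a 1 wherever x has two consecutive 1 bits.)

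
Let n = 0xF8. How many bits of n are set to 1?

0xF8 = 11111000
Count the 1s: 1 + 1 + 1 + 1 + 1 = 5

5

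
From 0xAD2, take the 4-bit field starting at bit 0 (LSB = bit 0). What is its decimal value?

v = 0101011010010
Shift right by 0: 0101011010010
Mask low 4 bits: 0010 = 2

2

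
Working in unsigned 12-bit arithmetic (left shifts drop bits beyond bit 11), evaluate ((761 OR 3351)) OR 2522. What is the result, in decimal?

4095

761 = 001011111001
3351 = 110100010111
→ OR → 111111111111 = 4095
2522 = 100111011010
→ OR → 111111111111 = 4095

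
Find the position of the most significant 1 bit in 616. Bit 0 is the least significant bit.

9

616 = 1001101000
The topmost 1 is at position 9 (since 2^9 = 512 ≤ 616 < 1024).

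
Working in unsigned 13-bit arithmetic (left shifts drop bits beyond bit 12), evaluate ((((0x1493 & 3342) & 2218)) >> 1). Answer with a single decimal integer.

0x1493 = 1010010010011
3342 = 0110100001110
→ & → 0010000000010 = 1026
2218 = 0100010101010
→ & → 0000000000010 = 2
→ >> 1 → 0000000000001 = 1

1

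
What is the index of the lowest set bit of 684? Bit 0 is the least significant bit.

2

684 = 1010101100
Trailing zeros: 2, so the lowest set bit is bit 2 (value 4).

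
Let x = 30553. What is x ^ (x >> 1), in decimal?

19701

x = 111011101011001 = 30553
x>>1 = 011101110101100
XOR  = 100110011110101 = 19701
(x ^ (x >> 1) gives the standard binary-reflected Gray code of x.)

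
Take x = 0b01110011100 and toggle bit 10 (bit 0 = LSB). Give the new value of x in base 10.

1948

x = 01110011100
bit 10 is currently 0; toggle it via x ^ (1 << 10) = x ^ 1024
→ 11110011100 = 1948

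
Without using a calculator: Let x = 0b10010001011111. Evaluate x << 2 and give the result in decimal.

x = 0010010001011111
shift left by 2 → 1001000101111100 = 37244
(equivalently, 9311 × 2^2 = 9311 × 4)

37244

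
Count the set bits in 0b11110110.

6

n = 11110110
Count the 1s: 1 + 1 + 1 + 1 + 1 + 1 = 6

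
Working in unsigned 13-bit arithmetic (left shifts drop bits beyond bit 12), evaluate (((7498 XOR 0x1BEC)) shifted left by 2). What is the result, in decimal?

7498 = 1110101001010
0x1BEC = 1101111101100
→ XOR → 0011010100110 = 1702
→ shifted left by 2 (mod 2^13) → 1101010011000 = 6808

6808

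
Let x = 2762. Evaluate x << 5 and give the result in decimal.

2762 = 00000101011001010
shift left by 5 → 10101100101000000 = 88384
(equivalently, 2762 × 2^5 = 2762 × 32)

88384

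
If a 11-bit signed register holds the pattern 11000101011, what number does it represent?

pattern = 11000101011 (MSB is 1 ⇒ negative)
Invert: 00111010100, add 1 → 00111010101 = 469, so the value is -469.
(Equivalently: 1579 - 2^11 = 1579 - 2048 = -469.)

-469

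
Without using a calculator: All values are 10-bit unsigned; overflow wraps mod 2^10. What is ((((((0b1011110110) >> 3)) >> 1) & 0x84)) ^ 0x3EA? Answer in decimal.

0b1011110110 = 1011110110
→ >> 3 → 0001011110 = 94
→ >> 1 → 0000101111 = 47
0x84 = 0010000100
→ & → 0000000100 = 4
0x3EA = 1111101010
→ ^ → 1111101110 = 1006

1006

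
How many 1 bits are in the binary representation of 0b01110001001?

n = 1110001001
Count the 1s: 1 + 1 + 1 + 1 + 1 = 5

5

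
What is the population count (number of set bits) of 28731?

28731 = 111000000111011
Count the 1s: 1 + 1 + 1 + 1 + 1 + 1 + 1 + 1 = 8

8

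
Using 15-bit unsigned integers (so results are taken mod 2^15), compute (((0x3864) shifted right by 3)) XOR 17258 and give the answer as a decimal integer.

0x3864 = 011100001100100
→ shifted right by 3 → 000011100001100 = 1804
17258 = 100001101101010
→ XOR → 100010001100110 = 17510

17510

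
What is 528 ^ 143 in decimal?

528 = 1000010000
143 = 0010001111
XOR → 1010011111 = 671

671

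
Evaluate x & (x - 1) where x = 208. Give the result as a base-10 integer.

192

x = 11010000 = 208
x - 1 = 11001111
AND   = 11000000 = 192
(x & (x - 1) clears the lowest set bit of x.)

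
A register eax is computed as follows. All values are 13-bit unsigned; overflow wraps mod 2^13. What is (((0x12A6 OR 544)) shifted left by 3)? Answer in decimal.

5424

0x12A6 = 1001010100110
544 = 0001000100000
→ OR → 1001010100110 = 4774
→ shifted left by 3 (mod 2^13) → 1010100110000 = 5424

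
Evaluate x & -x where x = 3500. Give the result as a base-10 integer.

x = 110110101100 = 3500
-x (two's complement) = …001001010100
AND   = 000000000100 = 4
(x & -x isolates the lowest set bit of x.)

4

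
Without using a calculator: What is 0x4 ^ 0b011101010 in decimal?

0x4 = 00000100
b = 11101010
XOR → 11101110 = 238

238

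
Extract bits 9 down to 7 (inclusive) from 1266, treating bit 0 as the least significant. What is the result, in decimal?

v = 10011110010
Shift right by 7: 1001
Mask low 3 bits: 001 = 1

1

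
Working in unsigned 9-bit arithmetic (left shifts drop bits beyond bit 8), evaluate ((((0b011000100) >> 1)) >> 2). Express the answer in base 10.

24

0b011000100 = 011000100
→ >> 1 → 001100010 = 98
→ >> 2 → 000011000 = 24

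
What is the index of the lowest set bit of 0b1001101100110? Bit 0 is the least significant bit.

1

0b1001101100110 = 1001101100110
Trailing zeros: 1, so the lowest set bit is bit 1 (value 2).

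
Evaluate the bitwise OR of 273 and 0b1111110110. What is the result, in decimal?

1015

273 = 0100010001
b = 1111110110
 OR → 1111110111 = 1015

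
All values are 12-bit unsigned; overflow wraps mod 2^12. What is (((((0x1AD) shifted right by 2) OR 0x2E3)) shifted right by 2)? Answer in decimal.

186

0x1AD = 000110101101
→ shifted right by 2 → 000001101011 = 107
0x2E3 = 001011100011
→ OR → 001011101011 = 747
→ shifted right by 2 → 000010111010 = 186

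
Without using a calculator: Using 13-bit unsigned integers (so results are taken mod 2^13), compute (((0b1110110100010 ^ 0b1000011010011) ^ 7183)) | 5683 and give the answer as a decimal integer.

6015

0b1110110100010 = 1110110100010
0b1000011010011 = 1000011010011
→ ^ → 0110101110001 = 3441
7183 = 1110000001111
→ ^ → 1000101111110 = 4478
5683 = 1011000110011
→ | → 1011101111111 = 6015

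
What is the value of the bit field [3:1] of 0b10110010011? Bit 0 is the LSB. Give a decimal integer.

1

v = 10110010011
Shift right by 1: 1011001001
Mask low 3 bits: 001 = 1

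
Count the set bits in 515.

515 = 1000000011
Count the 1s: 1 + 1 + 1 = 3

3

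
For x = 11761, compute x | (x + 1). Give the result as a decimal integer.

11763

x = 10110111110001 = 11761
x + 1 = 10110111110010
OR    = 10110111110011 = 11763
(x | (x + 1) sets the lowest cleared bit.)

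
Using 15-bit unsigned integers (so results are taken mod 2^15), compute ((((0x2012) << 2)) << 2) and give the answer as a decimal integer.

288

0x2012 = 010000000010010
→ << 2 (mod 2^15) → 000000001001000 = 72
→ << 2 (mod 2^15) → 000000100100000 = 288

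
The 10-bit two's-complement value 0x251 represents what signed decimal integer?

-431

pattern = 1001010001 (MSB is 1 ⇒ negative)
Invert: 0110101110, add 1 → 0110101111 = 431, so the value is -431.
(Equivalently: 593 - 2^10 = 593 - 1024 = -431.)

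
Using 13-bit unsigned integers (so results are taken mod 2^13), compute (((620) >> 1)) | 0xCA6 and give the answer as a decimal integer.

3510

620 = 0001001101100
→ >> 1 → 0000100110110 = 310
0xCA6 = 0110010100110
→ | → 0110110110110 = 3510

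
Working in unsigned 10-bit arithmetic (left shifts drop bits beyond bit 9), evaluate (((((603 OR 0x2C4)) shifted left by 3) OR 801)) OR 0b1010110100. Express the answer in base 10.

603 = 1001011011
0x2C4 = 1011000100
→ OR → 1011011111 = 735
→ shifted left by 3 (mod 2^10) → 1011111000 = 760
801 = 1100100001
→ OR → 1111111001 = 1017
0b1010110100 = 1010110100
→ OR → 1111111101 = 1021

1021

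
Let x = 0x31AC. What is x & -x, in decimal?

x = 11000110101100 = 12716
-x (two's complement) = …00111001010100
AND   = 00000000000100 = 4
(x & -x isolates the lowest set bit of x.)

4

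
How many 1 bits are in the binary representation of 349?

6

349 = 101011101
Count the 1s: 1 + 1 + 1 + 1 + 1 + 1 = 6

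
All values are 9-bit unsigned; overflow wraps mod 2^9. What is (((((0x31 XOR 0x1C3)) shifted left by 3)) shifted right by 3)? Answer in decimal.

50

0x31 = 000110001
0x1C3 = 111000011
→ XOR → 111110010 = 498
→ shifted left by 3 (mod 2^9) → 110010000 = 400
→ shifted right by 3 → 000110010 = 50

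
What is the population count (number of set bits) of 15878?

7

15878 = 11111000000110
Count the 1s: 1 + 1 + 1 + 1 + 1 + 1 + 1 = 7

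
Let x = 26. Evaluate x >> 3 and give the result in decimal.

26 = 11010
shift right by 3 → 00011 = 3
(equivalently, floor(26 / 8))

3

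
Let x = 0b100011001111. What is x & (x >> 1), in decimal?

71

x = 100011001111 = 2255
x>>1 = 010001100111
AND  = 000001000111 = 71
(x & (x >> 1) has a 1 wherever x has two consecutive 1 bits.)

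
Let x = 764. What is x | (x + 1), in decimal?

x = 1011111100 = 764
x + 1 = 1011111101
OR    = 1011111101 = 765
(x | (x + 1) sets the lowest cleared bit.)

765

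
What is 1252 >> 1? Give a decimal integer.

1252 = 10011100100
shift right by 1 → 01001110010 = 626
(equivalently, floor(1252 / 2))

626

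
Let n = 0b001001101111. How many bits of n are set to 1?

7

n = 1001101111
Count the 1s: 1 + 1 + 1 + 1 + 1 + 1 + 1 = 7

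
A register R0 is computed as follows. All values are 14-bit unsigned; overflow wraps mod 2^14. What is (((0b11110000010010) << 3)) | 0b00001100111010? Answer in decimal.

9146

0b11110000010010 = 11110000010010
→ << 3 (mod 2^14) → 10000010010000 = 8336
0b00001100111010 = 00001100111010
→ | → 10001110111010 = 9146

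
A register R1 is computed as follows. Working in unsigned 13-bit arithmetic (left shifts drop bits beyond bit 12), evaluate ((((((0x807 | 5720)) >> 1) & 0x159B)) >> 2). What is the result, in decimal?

0x807 = 0100000000111
5720 = 1011001011000
→ | → 1111001011111 = 7775
→ >> 1 → 0111100101111 = 3887
0x159B = 1010110011011
→ & → 0010100001011 = 1291
→ >> 2 → 0000101000010 = 322

322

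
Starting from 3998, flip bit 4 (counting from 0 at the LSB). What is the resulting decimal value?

x = 111110011110
bit 4 is currently 1; toggle it via x ^ (1 << 4) = x ^ 16
→ 111110001110 = 3982

3982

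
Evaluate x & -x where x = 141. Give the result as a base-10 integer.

x = 10001101 = 141
-x (two's complement) = …01110011
AND   = 00000001 = 1
(x & -x isolates the lowest set bit of x.)

1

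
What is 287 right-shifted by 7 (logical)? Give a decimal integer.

2

287 = 100011111
shift right by 7 → 000000010 = 2
(equivalently, floor(287 / 128))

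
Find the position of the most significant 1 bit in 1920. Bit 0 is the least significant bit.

1920 = 11110000000
The topmost 1 is at position 10 (since 2^10 = 1024 ≤ 1920 < 2048).

10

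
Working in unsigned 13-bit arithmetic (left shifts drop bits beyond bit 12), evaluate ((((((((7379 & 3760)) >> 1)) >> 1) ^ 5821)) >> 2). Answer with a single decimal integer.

7379 = 1110011010011
3760 = 0111010110000
→ & → 0110010010000 = 3216
→ >> 1 → 0011001001000 = 1608
→ >> 1 → 0001100100100 = 804
5821 = 1011010111101
→ ^ → 1010110011001 = 5529
→ >> 2 → 0010101100110 = 1382

1382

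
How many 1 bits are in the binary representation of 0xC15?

0xC15 = 110000010101
Count the 1s: 1 + 1 + 1 + 1 + 1 = 5

5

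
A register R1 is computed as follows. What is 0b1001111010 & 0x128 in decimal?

a = 1001111010
0x128 = 0100101000
AND → 0000101000 = 40

40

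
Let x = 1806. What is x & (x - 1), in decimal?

1804

x = 11100001110 = 1806
x - 1 = 11100001101
AND   = 11100001100 = 1804
(x & (x - 1) clears the lowest set bit of x.)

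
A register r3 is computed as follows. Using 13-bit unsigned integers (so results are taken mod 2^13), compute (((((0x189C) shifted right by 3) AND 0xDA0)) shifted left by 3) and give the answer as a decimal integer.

0x189C = 1100010011100
→ shifted right by 3 → 0001100010011 = 787
0xDA0 = 0110110100000
→ AND → 0000100000000 = 256
→ shifted left by 3 (mod 2^13) → 0100000000000 = 2048

2048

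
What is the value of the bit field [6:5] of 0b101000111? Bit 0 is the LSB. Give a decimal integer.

v = 101000111
Shift right by 5: 1010
Mask low 2 bits: 10 = 2

2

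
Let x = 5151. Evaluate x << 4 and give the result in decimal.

5151 = 00001010000011111
shift left by 4 → 10100000111110000 = 82416
(equivalently, 5151 × 2^4 = 5151 × 16)

82416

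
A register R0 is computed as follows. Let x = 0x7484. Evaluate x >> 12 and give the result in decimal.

0x7484 = 111010010000100
shift right by 12 → 000000000000111 = 7
(equivalently, floor(29828 / 4096))

7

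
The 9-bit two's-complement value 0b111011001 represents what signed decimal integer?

-39

pattern = 111011001 (MSB is 1 ⇒ negative)
Invert: 000100110, add 1 → 000100111 = 39, so the value is -39.
(Equivalently: 473 - 2^9 = 473 - 512 = -39.)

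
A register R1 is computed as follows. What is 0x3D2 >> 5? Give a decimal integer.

0x3D2 = 1111010010
shift right by 5 → 0000011110 = 30
(equivalently, floor(978 / 32))

30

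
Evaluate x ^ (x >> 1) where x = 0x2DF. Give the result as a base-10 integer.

944

x = 1011011111 = 735
x>>1 = 0101101111
XOR  = 1110110000 = 944
(x ^ (x >> 1) gives the standard binary-reflected Gray code of x.)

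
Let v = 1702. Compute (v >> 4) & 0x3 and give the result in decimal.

2

v = 011010100110
Shift right by 4: 01101010
Mask low 2 bits: 10 = 2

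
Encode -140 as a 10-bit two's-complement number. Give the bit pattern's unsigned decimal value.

884

140 in 10 bits: 0010001100
Invert: 1101110011
Add 1:  1101110100 = 884
(Check: 2^10 - 140 = 1024 - 140 = 884.)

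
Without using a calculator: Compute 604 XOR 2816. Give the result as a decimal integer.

604 = 001001011100
2816 = 101100000000
XOR → 100101011100 = 2396

2396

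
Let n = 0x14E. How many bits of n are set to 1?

5

0x14E = 101001110
Count the 1s: 1 + 1 + 1 + 1 + 1 = 5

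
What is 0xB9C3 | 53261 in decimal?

0xB9C3 = 1011100111000011
53261 = 1101000000001101
 OR → 1111100111001111 = 63951

63951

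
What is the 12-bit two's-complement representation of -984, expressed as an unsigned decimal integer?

984 in 12 bits: 001111011000
Invert: 110000100111
Add 1:  110000101000 = 3112
(Check: 2^12 - 984 = 4096 - 984 = 3112.)

3112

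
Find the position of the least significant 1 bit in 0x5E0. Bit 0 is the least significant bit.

5

0x5E0 = 10111100000
Trailing zeros: 5, so the lowest set bit is bit 5 (value 32).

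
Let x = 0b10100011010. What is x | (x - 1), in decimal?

x = 10100011010 = 1306
x - 1 = 10100011001
OR    = 10100011011 = 1307
(x | (x - 1) sets all bits below the lowest set bit.)

1307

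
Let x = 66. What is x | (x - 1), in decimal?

67

x = 1000010 = 66
x - 1 = 1000001
OR    = 1000011 = 67
(x | (x - 1) sets all bits below the lowest set bit.)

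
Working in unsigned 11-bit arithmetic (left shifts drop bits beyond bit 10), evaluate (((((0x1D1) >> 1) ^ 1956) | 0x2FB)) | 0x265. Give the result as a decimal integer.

0x1D1 = 00111010001
→ >> 1 → 00011101000 = 232
1956 = 11110100100
→ ^ → 11101001100 = 1868
0x2FB = 01011111011
→ | → 11111111111 = 2047
0x265 = 01001100101
→ | → 11111111111 = 2047

2047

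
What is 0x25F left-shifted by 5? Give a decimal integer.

0x25F = 000001001011111
shift left by 5 → 100101111100000 = 19424
(equivalently, 607 × 2^5 = 607 × 32)

19424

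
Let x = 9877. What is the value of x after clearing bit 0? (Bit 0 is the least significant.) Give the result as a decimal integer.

x = 10011010010101
bit 0 is currently 1; clear it via x & ~(1 << 0) = x & ~1
→ 10011010010100 = 9876

9876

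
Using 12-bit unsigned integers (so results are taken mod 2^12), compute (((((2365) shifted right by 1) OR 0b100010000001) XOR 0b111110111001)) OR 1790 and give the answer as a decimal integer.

2046

2365 = 100100111101
→ shifted right by 1 → 010010011110 = 1182
0b100010000001 = 100010000001
→ OR → 110010011111 = 3231
0b111110111001 = 111110111001
→ XOR → 001100100110 = 806
1790 = 011011111110
→ OR → 011111111110 = 2046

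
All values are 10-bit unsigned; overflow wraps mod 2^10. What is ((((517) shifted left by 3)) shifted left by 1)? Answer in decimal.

80

517 = 1000000101
→ shifted left by 3 (mod 2^10) → 0000101000 = 40
→ shifted left by 1 (mod 2^10) → 0001010000 = 80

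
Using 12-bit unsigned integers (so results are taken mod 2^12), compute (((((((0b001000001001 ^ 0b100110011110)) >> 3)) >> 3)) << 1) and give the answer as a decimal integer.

0b001000001001 = 001000001001
0b100110011110 = 100110011110
→ ^ → 101110010111 = 2967
→ >> 3 → 000101110010 = 370
→ >> 3 → 000000101110 = 46
→ << 1 (mod 2^12) → 000001011100 = 92

92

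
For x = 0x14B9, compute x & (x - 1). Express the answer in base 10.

x = 1010010111001 = 5305
x - 1 = 1010010111000
AND   = 1010010111000 = 5304
(x & (x - 1) clears the lowest set bit of x.)

5304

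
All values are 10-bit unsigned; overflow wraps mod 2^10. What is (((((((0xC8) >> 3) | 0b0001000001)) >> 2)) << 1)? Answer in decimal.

0xC8 = 0011001000
→ >> 3 → 0000011001 = 25
0b0001000001 = 0001000001
→ | → 0001011001 = 89
→ >> 2 → 0000010110 = 22
→ << 1 (mod 2^10) → 0000101100 = 44

44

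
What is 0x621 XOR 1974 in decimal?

0x621 = 11000100001
1974 = 11110110110
XOR → 00110010111 = 407

407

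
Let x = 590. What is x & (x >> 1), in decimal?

x = 1001001110 = 590
x>>1 = 0100100111
AND  = 0000000110 = 6
(x & (x >> 1) has a 1 wherever x has two consecutive 1 bits.)

6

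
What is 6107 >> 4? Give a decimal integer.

381

6107 = 1011111011011
shift right by 4 → 0000101111101 = 381
(equivalently, floor(6107 / 16))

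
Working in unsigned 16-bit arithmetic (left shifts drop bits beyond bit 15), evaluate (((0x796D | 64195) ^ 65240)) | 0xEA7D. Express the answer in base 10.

0x796D = 0111100101101101
64195 = 1111101011000011
→ | → 1111101111101111 = 64495
65240 = 1111111011011000
→ ^ → 0000010100110111 = 1335
0xEA7D = 1110101001111101
→ | → 1110111101111111 = 61311

61311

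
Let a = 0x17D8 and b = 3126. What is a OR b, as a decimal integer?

8190

0x17D8 = 1011111011000
3126 = 0110000110110
 OR → 1111111111110 = 8190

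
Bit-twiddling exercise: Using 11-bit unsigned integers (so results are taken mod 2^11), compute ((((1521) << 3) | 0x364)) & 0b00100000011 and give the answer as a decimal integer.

256

1521 = 10111110001
→ << 3 (mod 2^11) → 11110001000 = 1928
0x364 = 01101100100
→ | → 11111101100 = 2028
0b00100000011 = 00100000011
→ & → 00100000000 = 256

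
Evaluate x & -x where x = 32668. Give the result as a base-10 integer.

4

x = 111111110011100 = 32668
-x (two's complement) = …000000001100100
AND   = 000000000000100 = 4
(x & -x isolates the lowest set bit of x.)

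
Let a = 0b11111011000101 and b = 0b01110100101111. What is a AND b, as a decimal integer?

a = 11111011000101
b = 01110100101111
AND → 01110000000101 = 7173

7173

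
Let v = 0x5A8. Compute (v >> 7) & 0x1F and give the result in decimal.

11

v = 00010110101000
Shift right by 7: 0001011
Mask low 5 bits: 01011 = 11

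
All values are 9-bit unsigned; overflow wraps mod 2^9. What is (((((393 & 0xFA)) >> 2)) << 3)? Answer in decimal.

272

393 = 110001001
0xFA = 011111010
→ & → 010001000 = 136
→ >> 2 → 000100010 = 34
→ << 3 (mod 2^9) → 100010000 = 272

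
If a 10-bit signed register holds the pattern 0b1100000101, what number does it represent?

pattern = 1100000101 (MSB is 1 ⇒ negative)
Invert: 0011111010, add 1 → 0011111011 = 251, so the value is -251.
(Equivalently: 773 - 2^10 = 773 - 1024 = -251.)

-251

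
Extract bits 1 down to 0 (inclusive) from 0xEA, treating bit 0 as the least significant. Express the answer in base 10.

2

v = 00011101010
Shift right by 0: 00011101010
Mask low 2 bits: 10 = 2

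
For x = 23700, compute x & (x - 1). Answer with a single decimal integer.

23696

x = 101110010010100 = 23700
x - 1 = 101110010010011
AND   = 101110010010000 = 23696
(x & (x - 1) clears the lowest set bit of x.)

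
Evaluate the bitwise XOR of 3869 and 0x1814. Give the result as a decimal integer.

5897

3869 = 0111100011101
0x1814 = 1100000010100
XOR → 1011100001001 = 5897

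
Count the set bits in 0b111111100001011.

10

n = 111111100001011
Count the 1s: 1 + 1 + 1 + 1 + 1 + 1 + 1 + 1 + 1 + 1 = 10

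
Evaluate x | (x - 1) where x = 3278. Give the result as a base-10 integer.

3279

x = 110011001110 = 3278
x - 1 = 110011001101
OR    = 110011001111 = 3279
(x | (x - 1) sets all bits below the lowest set bit.)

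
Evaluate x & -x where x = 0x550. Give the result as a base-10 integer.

x = 10101010000 = 1360
-x (two's complement) = …01010110000
AND   = 00000010000 = 16
(x & -x isolates the lowest set bit of x.)

16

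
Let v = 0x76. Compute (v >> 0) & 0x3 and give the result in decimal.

v = 01110110
Shift right by 0: 01110110
Mask low 2 bits: 10 = 2

2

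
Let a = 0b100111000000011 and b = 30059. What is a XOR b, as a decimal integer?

15208

a = 100111000000011
30059 = 111010101101011
XOR → 011101101101000 = 15208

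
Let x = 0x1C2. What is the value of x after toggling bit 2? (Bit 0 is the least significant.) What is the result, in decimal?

454

x = 0111000010
bit 2 is currently 0; toggle it via x ^ (1 << 2) = x ^ 4
→ 0111000110 = 454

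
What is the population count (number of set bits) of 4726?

7

4726 = 1001001110110
Count the 1s: 1 + 1 + 1 + 1 + 1 + 1 + 1 = 7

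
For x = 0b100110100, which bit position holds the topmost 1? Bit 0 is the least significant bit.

0b100110100 = 100110100
The topmost 1 is at position 8 (since 2^8 = 256 ≤ 308 < 512).

8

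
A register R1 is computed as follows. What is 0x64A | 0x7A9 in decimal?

2027

0x64A = 11001001010
0x7A9 = 11110101001
 OR → 11111101011 = 2027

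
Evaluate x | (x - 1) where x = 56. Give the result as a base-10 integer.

63

x = 111000 = 56
x - 1 = 110111
OR    = 111111 = 63
(x | (x - 1) sets all bits below the lowest set bit.)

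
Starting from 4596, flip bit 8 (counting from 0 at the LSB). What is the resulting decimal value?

x = 01000111110100
bit 8 is currently 1; toggle it via x ^ (1 << 8) = x ^ 256
→ 01000011110100 = 4340

4340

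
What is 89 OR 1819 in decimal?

89 = 00001011001
1819 = 11100011011
 OR → 11101011011 = 1883

1883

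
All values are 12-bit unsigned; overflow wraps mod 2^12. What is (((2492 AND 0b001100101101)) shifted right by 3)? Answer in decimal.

2492 = 100110111100
0b001100101101 = 001100101101
→ AND → 000100101100 = 300
→ shifted right by 3 → 000000100101 = 37

37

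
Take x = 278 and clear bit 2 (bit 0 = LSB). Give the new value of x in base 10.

274

x = 00000100010110
bit 2 is currently 1; clear it via x & ~(1 << 2) = x & ~4
→ 00000100010010 = 274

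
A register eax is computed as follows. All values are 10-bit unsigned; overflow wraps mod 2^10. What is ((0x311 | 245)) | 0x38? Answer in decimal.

1021

0x311 = 1100010001
245 = 0011110101
→ | → 1111110101 = 1013
0x38 = 0000111000
→ | → 1111111101 = 1021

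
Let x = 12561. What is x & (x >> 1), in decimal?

x = 11000100010001 = 12561
x>>1 = 01100010001000
AND  = 01000000000000 = 4096
(x & (x >> 1) has a 1 wherever x has two consecutive 1 bits.)

4096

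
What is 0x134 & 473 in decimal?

0x134 = 100110100
473 = 111011001
AND → 100010000 = 272

272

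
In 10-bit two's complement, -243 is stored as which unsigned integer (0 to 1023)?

781

243 in 10 bits: 0011110011
Invert: 1100001100
Add 1:  1100001101 = 781
(Check: 2^10 - 243 = 1024 - 243 = 781.)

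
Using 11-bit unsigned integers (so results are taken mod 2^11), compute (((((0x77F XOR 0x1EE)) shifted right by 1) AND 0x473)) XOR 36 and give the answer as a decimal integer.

0x77F = 11101111111
0x1EE = 00111101110
→ XOR → 11010010001 = 1681
→ shifted right by 1 → 01101001000 = 840
0x473 = 10001110011
→ AND → 00001000000 = 64
36 = 00000100100
→ XOR → 00001100100 = 100

100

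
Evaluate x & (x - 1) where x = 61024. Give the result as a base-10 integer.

x = 1110111001100000 = 61024
x - 1 = 1110111001011111
AND   = 1110111001000000 = 60992
(x & (x - 1) clears the lowest set bit of x.)

60992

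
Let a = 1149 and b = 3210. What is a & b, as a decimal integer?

1149 = 010001111101
3210 = 110010001010
AND → 010000001000 = 1032

1032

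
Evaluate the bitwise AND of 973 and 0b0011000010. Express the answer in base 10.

973 = 1111001101
b = 0011000010
AND → 0011000000 = 192

192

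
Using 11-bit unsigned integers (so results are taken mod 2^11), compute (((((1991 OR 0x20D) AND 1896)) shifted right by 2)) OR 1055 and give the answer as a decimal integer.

1503

1991 = 11111000111
0x20D = 01000001101
→ OR → 11111001111 = 1999
1896 = 11101101000
→ AND → 11101001000 = 1864
→ shifted right by 2 → 00111010010 = 466
1055 = 10000011111
→ OR → 10111011111 = 1503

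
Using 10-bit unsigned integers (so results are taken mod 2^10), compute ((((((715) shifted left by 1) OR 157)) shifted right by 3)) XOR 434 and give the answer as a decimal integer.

385

715 = 1011001011
→ shifted left by 1 (mod 2^10) → 0110010110 = 406
157 = 0010011101
→ OR → 0110011111 = 415
→ shifted right by 3 → 0000110011 = 51
434 = 0110110010
→ XOR → 0110000001 = 385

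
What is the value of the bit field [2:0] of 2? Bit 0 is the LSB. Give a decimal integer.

v = 000000010
Shift right by 0: 000000010
Mask low 3 bits: 010 = 2

2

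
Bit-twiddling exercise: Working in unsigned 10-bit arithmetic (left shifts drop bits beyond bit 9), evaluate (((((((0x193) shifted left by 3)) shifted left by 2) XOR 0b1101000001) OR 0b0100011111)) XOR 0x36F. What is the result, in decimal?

0x193 = 0110010011
→ shifted left by 3 (mod 2^10) → 0010011000 = 152
→ shifted left by 2 (mod 2^10) → 1001100000 = 608
0b1101000001 = 1101000001
→ XOR → 0100100001 = 289
0b0100011111 = 0100011111
→ OR → 0100111111 = 319
0x36F = 1101101111
→ XOR → 1001010000 = 592

592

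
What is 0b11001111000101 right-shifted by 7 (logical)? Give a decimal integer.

103

x = 11001111000101
shift right by 7 → 00000001100111 = 103
(equivalently, floor(13253 / 128))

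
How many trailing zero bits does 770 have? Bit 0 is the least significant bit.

1

770 = 1100000010
Trailing zeros: 1, so the lowest set bit is bit 1 (value 2).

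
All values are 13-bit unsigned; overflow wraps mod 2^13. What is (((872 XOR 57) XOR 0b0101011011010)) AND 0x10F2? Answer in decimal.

872 = 0001101101000
57 = 0000000111001
→ XOR → 0001101010001 = 849
0b0101011011010 = 0101011011010
→ XOR → 0100110001011 = 2443
0x10F2 = 1000011110010
→ AND → 0000010000010 = 130

130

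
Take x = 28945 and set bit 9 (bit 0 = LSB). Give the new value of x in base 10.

29457

x = 0111000100010001
bit 9 is currently 0; set it via x | (1 << 9) = x | 512
→ 0111001100010001 = 29457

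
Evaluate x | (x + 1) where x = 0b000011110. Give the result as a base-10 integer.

x = 11110 = 30
x + 1 = 11111
OR    = 11111 = 31
(x | (x + 1) sets the lowest cleared bit.)

31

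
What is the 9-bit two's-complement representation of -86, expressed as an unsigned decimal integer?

426

86 in 9 bits: 001010110
Invert: 110101001
Add 1:  110101010 = 426
(Check: 2^9 - 86 = 512 - 86 = 426.)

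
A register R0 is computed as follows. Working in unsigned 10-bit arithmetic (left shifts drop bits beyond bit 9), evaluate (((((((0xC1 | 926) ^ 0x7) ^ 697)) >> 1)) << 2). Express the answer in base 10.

0xC1 = 0011000001
926 = 1110011110
→ | → 1111011111 = 991
0x7 = 0000000111
→ ^ → 1111011000 = 984
697 = 1010111001
→ ^ → 0101100001 = 353
→ >> 1 → 0010110000 = 176
→ << 2 (mod 2^10) → 1011000000 = 704

704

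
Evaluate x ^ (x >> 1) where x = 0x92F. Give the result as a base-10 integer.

x = 100100101111 = 2351
x>>1 = 010010010111
XOR  = 110110111000 = 3512
(x ^ (x >> 1) gives the standard binary-reflected Gray code of x.)

3512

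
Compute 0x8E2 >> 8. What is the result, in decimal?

8

0x8E2 = 100011100010
shift right by 8 → 000000001000 = 8
(equivalently, floor(2274 / 256))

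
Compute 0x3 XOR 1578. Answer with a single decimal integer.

0x3 = 00000000011
1578 = 11000101010
XOR → 11000101001 = 1577

1577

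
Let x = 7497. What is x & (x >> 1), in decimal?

3072

x = 1110101001001 = 7497
x>>1 = 0111010100100
AND  = 0110000000000 = 3072
(x & (x >> 1) has a 1 wherever x has two consecutive 1 bits.)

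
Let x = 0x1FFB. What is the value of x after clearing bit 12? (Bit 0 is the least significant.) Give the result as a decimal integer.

x = 1111111111011
bit 12 is currently 1; clear it via x & ~(1 << 12) = x & ~4096
→ 0111111111011 = 4091

4091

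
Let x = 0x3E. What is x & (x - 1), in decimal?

x = 111110 = 62
x - 1 = 111101
AND   = 111100 = 60
(x & (x - 1) clears the lowest set bit of x.)

60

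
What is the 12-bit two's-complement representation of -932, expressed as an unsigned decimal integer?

3164

932 in 12 bits: 001110100100
Invert: 110001011011
Add 1:  110001011100 = 3164
(Check: 2^12 - 932 = 4096 - 932 = 3164.)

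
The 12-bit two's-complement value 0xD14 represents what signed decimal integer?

-748

pattern = 110100010100 (MSB is 1 ⇒ negative)
Invert: 001011101011, add 1 → 001011101100 = 748, so the value is -748.
(Equivalently: 3348 - 2^12 = 3348 - 4096 = -748.)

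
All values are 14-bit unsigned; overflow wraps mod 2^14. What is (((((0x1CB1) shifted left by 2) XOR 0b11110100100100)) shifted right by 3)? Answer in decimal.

0x1CB1 = 01110010110001
→ shifted left by 2 (mod 2^14) → 11001011000100 = 12996
0b11110100100100 = 11110100100100
→ XOR → 00111111100000 = 4064
→ shifted right by 3 → 00000111111100 = 508

508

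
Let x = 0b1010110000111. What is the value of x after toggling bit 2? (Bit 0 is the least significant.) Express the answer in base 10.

x = 1010110000111
bit 2 is currently 1; toggle it via x ^ (1 << 2) = x ^ 4
→ 1010110000011 = 5507

5507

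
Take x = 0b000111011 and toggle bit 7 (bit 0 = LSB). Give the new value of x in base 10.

187

x = 000111011
bit 7 is currently 0; toggle it via x ^ (1 << 7) = x ^ 128
→ 010111011 = 187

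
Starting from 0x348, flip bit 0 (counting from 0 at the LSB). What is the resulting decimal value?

841

x = 01101001000
bit 0 is currently 0; toggle it via x ^ (1 << 0) = x ^ 1
→ 01101001001 = 841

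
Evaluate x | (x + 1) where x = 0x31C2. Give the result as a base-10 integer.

x = 11000111000010 = 12738
x + 1 = 11000111000011
OR    = 11000111000011 = 12739
(x | (x + 1) sets the lowest cleared bit.)

12739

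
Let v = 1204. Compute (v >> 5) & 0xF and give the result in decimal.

v = 10010110100
Shift right by 5: 100101
Mask low 4 bits: 0101 = 5

5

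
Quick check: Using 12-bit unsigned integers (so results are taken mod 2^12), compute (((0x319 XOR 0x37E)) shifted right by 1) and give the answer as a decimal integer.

51

0x319 = 001100011001
0x37E = 001101111110
→ XOR → 000001100111 = 103
→ shifted right by 1 → 000000110011 = 51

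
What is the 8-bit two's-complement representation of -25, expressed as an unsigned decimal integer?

231

25 in 8 bits: 00011001
Invert: 11100110
Add 1:  11100111 = 231
(Check: 2^8 - 25 = 256 - 25 = 231.)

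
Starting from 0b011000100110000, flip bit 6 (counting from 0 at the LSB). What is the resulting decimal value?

x = 011000100110000
bit 6 is currently 0; toggle it via x ^ (1 << 6) = x ^ 64
→ 011000101110000 = 12656

12656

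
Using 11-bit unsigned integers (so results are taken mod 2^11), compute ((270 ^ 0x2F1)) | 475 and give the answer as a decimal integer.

270 = 00100001110
0x2F1 = 01011110001
→ ^ → 01111111111 = 1023
475 = 00111011011
→ | → 01111111111 = 1023

1023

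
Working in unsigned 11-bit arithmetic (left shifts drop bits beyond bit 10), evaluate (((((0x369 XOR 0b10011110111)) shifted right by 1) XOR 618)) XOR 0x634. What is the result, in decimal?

1937

0x369 = 01101101001
0b10011110111 = 10011110111
→ XOR → 11110011110 = 1950
→ shifted right by 1 → 01111001111 = 975
618 = 01001101010
→ XOR → 00110100101 = 421
0x634 = 11000110100
→ XOR → 11110010001 = 1937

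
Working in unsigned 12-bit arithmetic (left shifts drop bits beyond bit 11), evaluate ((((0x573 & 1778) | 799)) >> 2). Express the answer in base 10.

479

0x573 = 010101110011
1778 = 011011110010
→ & → 010001110010 = 1138
799 = 001100011111
→ | → 011101111111 = 1919
→ >> 2 → 000111011111 = 479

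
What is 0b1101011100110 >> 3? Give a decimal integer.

860

x = 1101011100110
shift right by 3 → 0001101011100 = 860
(equivalently, floor(6886 / 8))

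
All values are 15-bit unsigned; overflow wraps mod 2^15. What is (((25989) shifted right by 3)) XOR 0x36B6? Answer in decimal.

25989 = 110010110000101
→ shifted right by 3 → 000110010110000 = 3248
0x36B6 = 011011010110110
→ XOR → 011101000000110 = 14854

14854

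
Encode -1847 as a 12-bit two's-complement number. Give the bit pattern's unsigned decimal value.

2249

1847 in 12 bits: 011100110111
Invert: 100011001000
Add 1:  100011001001 = 2249
(Check: 2^12 - 1847 = 4096 - 1847 = 2249.)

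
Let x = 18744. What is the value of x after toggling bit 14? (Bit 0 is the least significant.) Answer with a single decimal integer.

2360

x = 0100100100111000
bit 14 is currently 1; toggle it via x ^ (1 << 14) = x ^ 16384
→ 0000100100111000 = 2360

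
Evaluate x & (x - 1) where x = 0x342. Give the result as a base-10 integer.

832

x = 1101000010 = 834
x - 1 = 1101000001
AND   = 1101000000 = 832
(x & (x - 1) clears the lowest set bit of x.)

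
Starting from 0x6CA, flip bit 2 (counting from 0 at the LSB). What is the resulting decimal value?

x = 11011001010
bit 2 is currently 0; toggle it via x ^ (1 << 2) = x ^ 4
→ 11011001110 = 1742

1742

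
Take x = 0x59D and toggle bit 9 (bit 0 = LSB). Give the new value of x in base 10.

1949

x = 010110011101
bit 9 is currently 0; toggle it via x ^ (1 << 9) = x ^ 512
→ 011110011101 = 1949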